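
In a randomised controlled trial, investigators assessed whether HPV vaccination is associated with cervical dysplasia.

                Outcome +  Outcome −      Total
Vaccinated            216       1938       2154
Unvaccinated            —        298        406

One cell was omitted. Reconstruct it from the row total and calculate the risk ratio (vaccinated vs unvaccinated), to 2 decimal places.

The missing cell is in the unexposed row: 406 − 298 = 108.
So a = 216, b = 1938, c = 108, d = 298.
RR = [a/(a+b)] / [c/(c+d)] = (216/2154) / (108/406) = 0.10028/0.26601 = 0.37697

0.38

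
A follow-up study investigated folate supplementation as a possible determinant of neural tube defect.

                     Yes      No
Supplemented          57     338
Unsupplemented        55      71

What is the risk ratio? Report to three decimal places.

0.331

Cells: a = 57, b = 338, c = 55, d = 71.
Risk in exposed = 57/395 = 0.14430; risk in unexposed = 55/126 = 0.43651.
RR = 0.14430 / 0.43651 = 0.33059
The risk is 67% lower among the exposed than among the unexposed.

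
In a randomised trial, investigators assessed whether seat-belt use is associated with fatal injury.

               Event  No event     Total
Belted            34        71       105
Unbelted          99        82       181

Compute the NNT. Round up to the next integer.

5

Risk in treated group = 34/105 = 0.32381; risk in control = 99/181 = 0.54696.
Absolute risk reduction = 0.54696 − 0.32381 = 0.22315
NNT = 1 / ARR = 1 / 0.22315 = 4.481 → round up → 5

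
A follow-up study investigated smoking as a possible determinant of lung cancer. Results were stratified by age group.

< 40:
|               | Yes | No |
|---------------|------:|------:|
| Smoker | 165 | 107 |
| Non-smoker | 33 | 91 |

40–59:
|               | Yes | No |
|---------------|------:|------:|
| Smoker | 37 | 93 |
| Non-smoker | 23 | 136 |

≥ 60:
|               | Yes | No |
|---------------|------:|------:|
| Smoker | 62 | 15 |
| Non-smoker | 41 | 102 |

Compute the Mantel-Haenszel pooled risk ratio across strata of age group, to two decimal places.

RR_MH = Σ(aᵢ·n₀ᵢ/nᵢ) / Σ(cᵢ·n₁ᵢ/nᵢ), with n₁ᵢ = aᵢ+bᵢ (exposed), n₀ᵢ = cᵢ+dᵢ (unexposed), nᵢ = n₁ᵢ+n₀ᵢ.
Stratum 1 (< 40): n₁ = 272, n₀ = 124, n = 396; a·n₀/n = 165·124/396 = 51.6667; c·n₁/n = 33·272/396 = 22.6667
Stratum 2 (40–59): n₁ = 130, n₀ = 159, n = 289; a·n₀/n = 37·159/289 = 20.3564; c·n₁/n = 23·130/289 = 10.3460
Stratum 3 (≥ 60): n₁ = 77, n₀ = 143, n = 220; a·n₀/n = 62·143/220 = 40.3000; c·n₁/n = 41·77/220 = 14.3500
RR_MH = (51.6667 + 20.3564 + 40.3000) / (22.6667 + 10.3460 + 14.3500) = 112.3231 / 47.3627 = 2.37155

2.37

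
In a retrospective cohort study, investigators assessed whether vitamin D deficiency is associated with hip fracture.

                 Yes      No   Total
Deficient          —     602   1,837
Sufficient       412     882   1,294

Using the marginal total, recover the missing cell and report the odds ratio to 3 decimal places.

4.392

The missing cell is in the exposed row: 1837 − 602 = 1235.
So a = 1235, b = 602, c = 412, d = 882.
OR = (a·d)/(b·c) = (1235 × 882) / (602 × 412) = 1089270 / 248024 = 4.39179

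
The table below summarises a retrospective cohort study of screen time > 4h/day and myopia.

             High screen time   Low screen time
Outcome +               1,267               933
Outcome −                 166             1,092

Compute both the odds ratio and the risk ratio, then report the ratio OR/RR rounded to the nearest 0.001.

Reading the table with exposure as columns: a = 1267 (High screen time, case), b = 166 (High screen time, non-case), c = 933 (Low screen time, case), d = 1092.
OR = (1267·1092)/(166·933) = 1383564/154878 = 8.93325
Risk in exposed = 1267/1433 = 0.88416; risk in unexposed = 933/2025 = 0.46074; RR = 1.91899
OR/RR = 8.93325 / 1.91899 = 4.65517
The outcome is not rare, so the OR lies further from 1 than the RR.

4.655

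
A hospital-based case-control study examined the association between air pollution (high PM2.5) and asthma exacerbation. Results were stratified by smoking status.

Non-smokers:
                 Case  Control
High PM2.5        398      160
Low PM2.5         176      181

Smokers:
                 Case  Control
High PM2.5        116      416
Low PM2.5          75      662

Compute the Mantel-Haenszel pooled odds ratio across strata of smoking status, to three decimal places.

OR_MH = Σ(aᵢdᵢ/nᵢ) / Σ(bᵢcᵢ/nᵢ), where nᵢ is the stratum total.
Stratum 1 (Non-smokers): n = 915; a·d/n = 398·181/915 = 78.7301; b·c/n = 160·176/915 = 30.7760
Stratum 2 (Smokers): n = 1269; a·d/n = 116·662/1269 = 60.5138; b·c/n = 416·75/1269 = 24.5863
OR_MH = (78.7301 + 60.5138) / (30.7760 + 24.5863) = 139.2438 / 55.3622 = 2.51514

2.515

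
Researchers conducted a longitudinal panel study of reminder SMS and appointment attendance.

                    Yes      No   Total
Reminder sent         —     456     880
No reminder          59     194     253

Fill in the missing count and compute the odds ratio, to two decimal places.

The missing cell is in the exposed row: 880 − 456 = 424.
So a = 424, b = 456, c = 59, d = 194.
OR = (a·d)/(b·c) = (424 × 194) / (456 × 59) = 82256 / 26904 = 3.05739

3.06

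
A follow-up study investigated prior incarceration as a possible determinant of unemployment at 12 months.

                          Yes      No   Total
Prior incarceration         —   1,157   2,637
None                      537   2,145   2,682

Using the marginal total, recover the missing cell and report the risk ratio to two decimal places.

The missing cell is in the exposed row: 2637 − 1157 = 1480.
So a = 1480, b = 1157, c = 537, d = 2145.
RR = [a/(a+b)] / [c/(c+d)] = (1480/2637) / (537/2682) = 0.56124/0.20022 = 2.80308

2.80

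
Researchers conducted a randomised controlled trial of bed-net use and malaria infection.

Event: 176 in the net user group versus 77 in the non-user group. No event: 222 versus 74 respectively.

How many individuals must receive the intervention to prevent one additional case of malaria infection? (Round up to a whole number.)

Risk in treated group = 176/398 = 0.44221; risk in control = 77/151 = 0.50993.
Absolute risk reduction = 0.50993 − 0.44221 = 0.06772
NNT = 1 / ARR = 1 / 0.06772 = 14.766 → round up → 15

15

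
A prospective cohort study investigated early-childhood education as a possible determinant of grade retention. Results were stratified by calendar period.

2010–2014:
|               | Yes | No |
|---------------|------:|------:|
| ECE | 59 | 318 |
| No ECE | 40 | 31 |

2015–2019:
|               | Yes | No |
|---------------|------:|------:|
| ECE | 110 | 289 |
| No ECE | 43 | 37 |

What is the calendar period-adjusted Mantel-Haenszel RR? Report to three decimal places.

0.399

RR_MH = Σ(aᵢ·n₀ᵢ/nᵢ) / Σ(cᵢ·n₁ᵢ/nᵢ), with n₁ᵢ = aᵢ+bᵢ (exposed), n₀ᵢ = cᵢ+dᵢ (unexposed), nᵢ = n₁ᵢ+n₀ᵢ.
Stratum 1 (2010–2014): n₁ = 377, n₀ = 71, n = 448; a·n₀/n = 59·71/448 = 9.3504; c·n₁/n = 40·377/448 = 33.6607
Stratum 2 (2015–2019): n₁ = 399, n₀ = 80, n = 479; a·n₀/n = 110·80/479 = 18.3716; c·n₁/n = 43·399/479 = 35.8184
RR_MH = (9.3504 + 18.3716) / (33.6607 + 35.8184) = 27.7221 / 69.4791 = 0.39900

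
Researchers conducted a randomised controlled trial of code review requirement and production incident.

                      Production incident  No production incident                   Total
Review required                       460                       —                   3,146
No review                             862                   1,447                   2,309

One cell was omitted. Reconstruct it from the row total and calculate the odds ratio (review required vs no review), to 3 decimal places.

The missing cell is in the exposed row: 3146 − 460 = 2686.
So a = 460, b = 2686, c = 862, d = 1447.
OR = (a·d)/(b·c) = (460 × 1447) / (2686 × 862) = 665620 / 2315332 = 0.28748

0.287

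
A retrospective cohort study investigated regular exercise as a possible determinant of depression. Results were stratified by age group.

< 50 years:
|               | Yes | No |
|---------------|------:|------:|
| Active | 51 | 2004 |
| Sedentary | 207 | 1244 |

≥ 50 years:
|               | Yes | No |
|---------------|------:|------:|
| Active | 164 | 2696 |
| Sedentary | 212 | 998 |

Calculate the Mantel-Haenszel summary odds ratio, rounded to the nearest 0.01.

OR_MH = Σ(aᵢdᵢ/nᵢ) / Σ(bᵢcᵢ/nᵢ), where nᵢ is the stratum total.
Stratum 1 (< 50 years): n = 3506; a·d/n = 51·1244/3506 = 18.0958; b·c/n = 2004·207/3506 = 118.3195
Stratum 2 (≥ 50 years): n = 4070; a·d/n = 164·998/4070 = 40.2143; b·c/n = 2696·212/4070 = 140.4305
OR_MH = (18.0958 + 40.2143) / (118.3195 + 140.4305) = 58.3101 / 258.7499 = 0.22535

0.23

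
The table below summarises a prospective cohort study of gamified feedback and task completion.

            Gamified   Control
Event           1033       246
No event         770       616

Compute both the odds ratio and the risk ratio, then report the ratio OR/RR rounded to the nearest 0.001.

1.673

Reading the table with exposure as columns: a = 1033 (Gamified, case), b = 770 (Gamified, non-case), c = 246 (Control, case), d = 616.
OR = (1033·616)/(770·246) = 636328/189420 = 3.35935
Risk in exposed = 1033/1803 = 0.57293; risk in unexposed = 246/862 = 0.28538; RR = 2.00760
OR/RR = 3.35935 / 2.00760 = 1.67332
The outcome is not rare, so the OR lies further from 1 than the RR.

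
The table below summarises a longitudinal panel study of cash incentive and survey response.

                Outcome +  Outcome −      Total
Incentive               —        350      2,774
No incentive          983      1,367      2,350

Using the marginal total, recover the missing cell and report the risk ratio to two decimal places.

2.09

The missing cell is in the exposed row: 2774 − 350 = 2424.
So a = 2424, b = 350, c = 983, d = 1367.
RR = [a/(a+b)] / [c/(c+d)] = (2424/2774) / (983/2350) = 0.87383/0.41830 = 2.08901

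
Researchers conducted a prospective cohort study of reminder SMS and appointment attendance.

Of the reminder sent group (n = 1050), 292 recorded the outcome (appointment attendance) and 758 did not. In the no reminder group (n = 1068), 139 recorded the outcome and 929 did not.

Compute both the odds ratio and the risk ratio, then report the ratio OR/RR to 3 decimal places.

1.205

From the description: a = 292, b = 758, c = 139, d = 929.
OR = (292·929)/(758·139) = 271268/105362 = 2.57463
Risk in exposed = 292/1050 = 0.27810; risk in unexposed = 139/1068 = 0.13015; RR = 2.13673
OR/RR = 2.57463 / 2.13673 = 1.20494
The outcome is not rare, so the OR lies further from 1 than the RR.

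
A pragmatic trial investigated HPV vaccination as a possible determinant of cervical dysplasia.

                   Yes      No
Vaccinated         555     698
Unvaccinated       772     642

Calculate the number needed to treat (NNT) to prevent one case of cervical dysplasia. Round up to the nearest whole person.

10

Risk in treated group = 555/1253 = 0.44294; risk in control = 772/1414 = 0.54597.
Absolute risk reduction = 0.54597 − 0.44294 = 0.10303
NNT = 1 / ARR = 1 / 0.10303 = 9.706 → round up → 10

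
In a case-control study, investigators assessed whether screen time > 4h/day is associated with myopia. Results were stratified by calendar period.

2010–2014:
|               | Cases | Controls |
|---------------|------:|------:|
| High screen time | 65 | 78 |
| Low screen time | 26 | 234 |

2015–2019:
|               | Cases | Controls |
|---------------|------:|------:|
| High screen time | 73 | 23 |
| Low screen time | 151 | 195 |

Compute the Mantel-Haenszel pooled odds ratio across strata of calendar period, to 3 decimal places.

5.427

OR_MH = Σ(aᵢdᵢ/nᵢ) / Σ(bᵢcᵢ/nᵢ), where nᵢ is the stratum total.
Stratum 1 (2010–2014): n = 403; a·d/n = 65·234/403 = 37.7419; b·c/n = 78·26/403 = 5.0323
Stratum 2 (2015–2019): n = 442; a·d/n = 73·195/442 = 32.2059; b·c/n = 23·151/442 = 7.8575
OR_MH = (37.7419 + 32.2059) / (5.0323 + 7.8575) = 69.9478 / 12.8897 = 5.42663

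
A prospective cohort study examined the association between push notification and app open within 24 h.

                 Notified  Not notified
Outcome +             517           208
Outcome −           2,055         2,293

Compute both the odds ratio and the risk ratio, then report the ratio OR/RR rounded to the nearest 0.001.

1.147

Reading the table with exposure as columns: a = 517 (Notified, case), b = 2055 (Notified, non-case), c = 208 (Not notified, case), d = 2293.
OR = (517·2293)/(2055·208) = 1185481/427440 = 2.77344
Risk in exposed = 517/2572 = 0.20101; risk in unexposed = 208/2501 = 0.08317; RR = 2.41696
OR/RR = 2.77344 / 2.41696 = 1.14749
The outcome is not rare, so the OR lies further from 1 than the RR.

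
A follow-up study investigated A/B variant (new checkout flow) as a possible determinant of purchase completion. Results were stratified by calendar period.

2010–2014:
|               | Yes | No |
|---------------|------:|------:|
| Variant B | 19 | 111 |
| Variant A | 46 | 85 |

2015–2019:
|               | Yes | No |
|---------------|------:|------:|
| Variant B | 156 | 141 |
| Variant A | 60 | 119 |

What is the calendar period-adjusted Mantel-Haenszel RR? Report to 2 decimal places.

1.13

RR_MH = Σ(aᵢ·n₀ᵢ/nᵢ) / Σ(cᵢ·n₁ᵢ/nᵢ), with n₁ᵢ = aᵢ+bᵢ (exposed), n₀ᵢ = cᵢ+dᵢ (unexposed), nᵢ = n₁ᵢ+n₀ᵢ.
Stratum 1 (2010–2014): n₁ = 130, n₀ = 131, n = 261; a·n₀/n = 19·131/261 = 9.5364; c·n₁/n = 46·130/261 = 22.9119
Stratum 2 (2015–2019): n₁ = 297, n₀ = 179, n = 476; a·n₀/n = 156·179/476 = 58.6639; c·n₁/n = 60·297/476 = 37.4370
RR_MH = (9.5364 + 58.6639) / (22.9119 + 37.4370) = 68.2003 / 60.3489 = 1.13010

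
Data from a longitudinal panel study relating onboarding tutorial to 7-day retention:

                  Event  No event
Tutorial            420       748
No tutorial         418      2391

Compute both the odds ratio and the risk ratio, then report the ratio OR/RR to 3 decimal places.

1.329

Cells: a = 420, b = 748, c = 418, d = 2391.
OR = (420·2391)/(748·418) = 1004220/312664 = 3.21182
Risk in exposed = 420/1168 = 0.35959; risk in unexposed = 418/2809 = 0.14881; RR = 2.41647
OR/RR = 3.21182 / 2.41647 = 1.32913
The outcome is not rare, so the OR lies further from 1 than the RR.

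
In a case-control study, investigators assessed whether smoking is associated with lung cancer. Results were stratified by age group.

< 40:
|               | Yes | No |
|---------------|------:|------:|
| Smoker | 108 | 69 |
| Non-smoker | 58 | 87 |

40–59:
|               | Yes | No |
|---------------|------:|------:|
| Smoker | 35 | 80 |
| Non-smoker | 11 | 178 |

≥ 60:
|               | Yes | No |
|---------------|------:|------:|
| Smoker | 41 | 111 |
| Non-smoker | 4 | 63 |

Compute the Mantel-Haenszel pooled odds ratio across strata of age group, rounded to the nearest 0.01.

OR_MH = Σ(aᵢdᵢ/nᵢ) / Σ(bᵢcᵢ/nᵢ), where nᵢ is the stratum total.
Stratum 1 (< 40): n = 322; a·d/n = 108·87/322 = 29.1801; b·c/n = 69·58/322 = 12.4286
Stratum 2 (40–59): n = 304; a·d/n = 35·178/304 = 20.4934; b·c/n = 80·11/304 = 2.8947
Stratum 3 (≥ 60): n = 219; a·d/n = 41·63/219 = 11.7945; b·c/n = 111·4/219 = 2.0274
OR_MH = (29.1801 + 20.4934 + 11.7945) / (12.4286 + 2.8947 + 2.0274) = 61.4681 / 17.3507 = 3.54268

3.54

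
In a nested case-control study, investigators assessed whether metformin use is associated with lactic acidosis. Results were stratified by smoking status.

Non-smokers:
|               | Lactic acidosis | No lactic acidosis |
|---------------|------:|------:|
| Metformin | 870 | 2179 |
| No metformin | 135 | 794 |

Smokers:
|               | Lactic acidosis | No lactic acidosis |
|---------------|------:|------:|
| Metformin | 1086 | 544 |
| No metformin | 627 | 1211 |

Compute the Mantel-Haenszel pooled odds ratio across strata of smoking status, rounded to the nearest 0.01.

OR_MH = Σ(aᵢdᵢ/nᵢ) / Σ(bᵢcᵢ/nᵢ), where nᵢ is the stratum total.
Stratum 1 (Non-smokers): n = 3978; a·d/n = 870·794/3978 = 173.6501; b·c/n = 2179·135/3978 = 73.9480
Stratum 2 (Smokers): n = 3468; a·d/n = 1086·1211/3468 = 379.2232; b·c/n = 544·627/3468 = 98.3529
OR_MH = (173.6501 + 379.2232) / (73.9480 + 98.3529) = 552.8733 / 172.3009 = 3.20877

3.21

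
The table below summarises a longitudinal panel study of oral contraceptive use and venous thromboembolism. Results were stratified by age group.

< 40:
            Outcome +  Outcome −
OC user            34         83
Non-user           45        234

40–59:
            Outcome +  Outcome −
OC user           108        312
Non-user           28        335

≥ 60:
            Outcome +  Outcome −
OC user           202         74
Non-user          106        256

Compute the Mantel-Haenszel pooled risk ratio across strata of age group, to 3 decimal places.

2.543

RR_MH = Σ(aᵢ·n₀ᵢ/nᵢ) / Σ(cᵢ·n₁ᵢ/nᵢ), with n₁ᵢ = aᵢ+bᵢ (exposed), n₀ᵢ = cᵢ+dᵢ (unexposed), nᵢ = n₁ᵢ+n₀ᵢ.
Stratum 1 (< 40): n₁ = 117, n₀ = 279, n = 396; a·n₀/n = 34·279/396 = 23.9545; c·n₁/n = 45·117/396 = 13.2955
Stratum 2 (40–59): n₁ = 420, n₀ = 363, n = 783; a·n₀/n = 108·363/783 = 50.0690; c·n₁/n = 28·420/783 = 15.0192
Stratum 3 (≥ 60): n₁ = 276, n₀ = 362, n = 638; a·n₀/n = 202·362/638 = 114.6144; c·n₁/n = 106·276/638 = 45.8558
RR_MH = (23.9545 + 50.0690 + 114.6144) / (13.2955 + 15.0192 + 45.8558) = 188.6379 / 74.1704 = 2.54330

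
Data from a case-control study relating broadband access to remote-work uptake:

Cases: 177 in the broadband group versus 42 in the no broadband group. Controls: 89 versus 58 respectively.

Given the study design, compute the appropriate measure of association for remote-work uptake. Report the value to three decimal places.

From the description: a = 177, b = 89, c = 42, d = 58.
This is a case-control study: participants were sampled on outcome status, so risks in the source population cannot be estimated directly — relative risk is not valid here. The odds ratio is the appropriate measure.
OR = (a·d)/(b·c) = (177 × 58) / (89 × 42) = 10266 / 3738 = 2.74639

2.746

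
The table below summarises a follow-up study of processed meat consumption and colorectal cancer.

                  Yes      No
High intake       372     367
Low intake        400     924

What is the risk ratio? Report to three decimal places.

1.666

Cells: a = 372, b = 367, c = 400, d = 924.
Risk in exposed = 372/739 = 0.50338; risk in unexposed = 400/1324 = 0.30211.
RR = 0.50338 / 0.30211 = 1.66620
The risk among the exposed is 1.67 times that among the unexposed.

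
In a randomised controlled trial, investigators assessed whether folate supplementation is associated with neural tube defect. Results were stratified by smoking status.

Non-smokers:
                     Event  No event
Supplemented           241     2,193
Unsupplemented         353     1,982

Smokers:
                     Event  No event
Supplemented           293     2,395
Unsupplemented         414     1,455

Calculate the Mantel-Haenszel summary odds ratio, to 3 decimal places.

OR_MH = Σ(aᵢdᵢ/nᵢ) / Σ(bᵢcᵢ/nᵢ), where nᵢ is the stratum total.
Stratum 1 (Non-smokers): n = 4769; a·d/n = 241·1982/4769 = 100.1598; b·c/n = 2193·353/4769 = 162.3252
Stratum 2 (Smokers): n = 4557; a·d/n = 293·1455/4557 = 93.5517; b·c/n = 2395·414/4557 = 217.5839
OR_MH = (100.1598 + 93.5517) / (162.3252 + 217.5839) = 193.7115 / 379.9092 = 0.50989

0.510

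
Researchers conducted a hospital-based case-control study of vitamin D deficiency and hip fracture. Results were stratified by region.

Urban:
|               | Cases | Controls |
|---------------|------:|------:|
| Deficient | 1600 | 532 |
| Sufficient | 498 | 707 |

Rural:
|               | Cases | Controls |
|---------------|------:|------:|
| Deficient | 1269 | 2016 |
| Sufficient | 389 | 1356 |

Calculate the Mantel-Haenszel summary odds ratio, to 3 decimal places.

2.895

OR_MH = Σ(aᵢdᵢ/nᵢ) / Σ(bᵢcᵢ/nᵢ), where nᵢ is the stratum total.
Stratum 1 (Urban): n = 3337; a·d/n = 1600·707/3337 = 338.9871; b·c/n = 532·498/3337 = 79.3935
Stratum 2 (Rural): n = 5030; a·d/n = 1269·1356/5030 = 342.1002; b·c/n = 2016·389/5030 = 155.9093
OR_MH = (338.9871 + 342.1002) / (79.3935 + 155.9093) = 681.0873 / 235.3028 = 2.89451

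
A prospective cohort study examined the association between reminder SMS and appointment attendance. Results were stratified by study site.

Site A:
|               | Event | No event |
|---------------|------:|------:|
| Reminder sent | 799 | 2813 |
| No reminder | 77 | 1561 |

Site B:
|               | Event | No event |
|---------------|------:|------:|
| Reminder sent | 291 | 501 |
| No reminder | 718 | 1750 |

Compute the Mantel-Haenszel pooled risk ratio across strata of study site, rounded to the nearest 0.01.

RR_MH = Σ(aᵢ·n₀ᵢ/nᵢ) / Σ(cᵢ·n₁ᵢ/nᵢ), with n₁ᵢ = aᵢ+bᵢ (exposed), n₀ᵢ = cᵢ+dᵢ (unexposed), nᵢ = n₁ᵢ+n₀ᵢ.
Stratum 1 (Site A): n₁ = 3612, n₀ = 1638, n = 5250; a·n₀/n = 799·1638/5250 = 249.2880; c·n₁/n = 77·3612/5250 = 52.9760
Stratum 2 (Site B): n₁ = 792, n₀ = 2468, n = 3260; a·n₀/n = 291·2468/3260 = 220.3031; c·n₁/n = 718·792/3260 = 174.4344
RR_MH = (249.2880 + 220.3031) / (52.9760 + 174.4344) = 469.5911 / 227.4104 = 2.06495

2.06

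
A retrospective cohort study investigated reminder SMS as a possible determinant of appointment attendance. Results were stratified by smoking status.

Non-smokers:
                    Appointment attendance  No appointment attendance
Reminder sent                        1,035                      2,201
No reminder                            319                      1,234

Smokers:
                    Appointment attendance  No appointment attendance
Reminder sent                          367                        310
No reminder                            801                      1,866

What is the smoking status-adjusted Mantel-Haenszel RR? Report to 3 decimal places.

RR_MH = Σ(aᵢ·n₀ᵢ/nᵢ) / Σ(cᵢ·n₁ᵢ/nᵢ), with n₁ᵢ = aᵢ+bᵢ (exposed), n₀ᵢ = cᵢ+dᵢ (unexposed), nᵢ = n₁ᵢ+n₀ᵢ.
Stratum 1 (Non-smokers): n₁ = 3236, n₀ = 1553, n = 4789; a·n₀/n = 1035·1553/4789 = 335.6348; c·n₁/n = 319·3236/4789 = 215.5531
Stratum 2 (Smokers): n₁ = 677, n₀ = 2667, n = 3344; a·n₀/n = 367·2667/3344 = 292.7001; c·n₁/n = 801·677/3344 = 162.1642
RR_MH = (335.6348 + 292.7001) / (215.5531 + 162.1642) = 628.3348 / 377.7173 = 1.66351

1.664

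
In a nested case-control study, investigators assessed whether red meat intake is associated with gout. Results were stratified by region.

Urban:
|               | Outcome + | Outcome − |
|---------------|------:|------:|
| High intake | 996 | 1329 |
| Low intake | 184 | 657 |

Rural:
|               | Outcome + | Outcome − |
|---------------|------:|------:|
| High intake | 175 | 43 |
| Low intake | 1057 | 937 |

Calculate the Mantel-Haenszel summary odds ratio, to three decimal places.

OR_MH = Σ(aᵢdᵢ/nᵢ) / Σ(bᵢcᵢ/nᵢ), where nᵢ is the stratum total.
Stratum 1 (Urban): n = 3166; a·d/n = 996·657/3166 = 206.6873; b·c/n = 1329·184/3166 = 77.2382
Stratum 2 (Rural): n = 2212; a·d/n = 175·937/2212 = 74.1297; b·c/n = 43·1057/2212 = 20.5475
OR_MH = (206.6873 + 74.1297) / (77.2382 + 20.5475) = 280.8170 / 97.7856 = 2.87176

2.872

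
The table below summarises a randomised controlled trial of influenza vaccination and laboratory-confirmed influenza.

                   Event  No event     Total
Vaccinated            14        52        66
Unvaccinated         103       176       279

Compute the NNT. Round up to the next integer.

Risk in treated group = 14/66 = 0.21212; risk in control = 103/279 = 0.36918.
Absolute risk reduction = 0.36918 − 0.21212 = 0.15705
NNT = 1 / ARR = 1 / 0.15705 = 6.367 → round up → 7

7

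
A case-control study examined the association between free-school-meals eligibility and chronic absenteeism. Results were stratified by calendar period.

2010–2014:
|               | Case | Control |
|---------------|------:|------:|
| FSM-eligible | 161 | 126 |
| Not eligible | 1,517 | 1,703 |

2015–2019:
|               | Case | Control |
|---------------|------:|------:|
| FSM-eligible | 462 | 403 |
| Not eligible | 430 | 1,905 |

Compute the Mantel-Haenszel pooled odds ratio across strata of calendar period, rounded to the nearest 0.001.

OR_MH = Σ(aᵢdᵢ/nᵢ) / Σ(bᵢcᵢ/nᵢ), where nᵢ is the stratum total.
Stratum 1 (2010–2014): n = 3507; a·d/n = 161·1703/3507 = 78.1816; b·c/n = 126·1517/3507 = 54.5030
Stratum 2 (2015–2019): n = 3200; a·d/n = 462·1905/3200 = 275.0344; b·c/n = 403·430/3200 = 54.1531
OR_MH = (78.1816 + 275.0344) / (54.5030 + 54.1531) = 353.2160 / 108.6561 = 3.25077

3.251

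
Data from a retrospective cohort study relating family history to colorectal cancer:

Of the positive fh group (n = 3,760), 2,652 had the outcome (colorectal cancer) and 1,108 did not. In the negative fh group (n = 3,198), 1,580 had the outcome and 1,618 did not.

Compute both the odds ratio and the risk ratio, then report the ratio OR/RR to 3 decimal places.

From the description: a = 2652, b = 1108, c = 1580, d = 1618.
OR = (2652·1618)/(1108·1580) = 4290936/1750640 = 2.45107
Risk in exposed = 2652/3760 = 0.70532; risk in unexposed = 1580/3198 = 0.49406; RR = 1.42760
OR/RR = 2.45107 / 1.42760 = 1.71691
The outcome is not rare, so the OR lies further from 1 than the RR.

1.717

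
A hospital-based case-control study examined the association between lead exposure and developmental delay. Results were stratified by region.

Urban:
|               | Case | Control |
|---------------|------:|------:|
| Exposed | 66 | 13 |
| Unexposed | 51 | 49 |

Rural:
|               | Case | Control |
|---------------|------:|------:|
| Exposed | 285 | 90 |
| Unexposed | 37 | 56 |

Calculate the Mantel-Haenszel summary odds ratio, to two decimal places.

OR_MH = Σ(aᵢdᵢ/nᵢ) / Σ(bᵢcᵢ/nᵢ), where nᵢ is the stratum total.
Stratum 1 (Urban): n = 179; a·d/n = 66·49/179 = 18.0670; b·c/n = 13·51/179 = 3.7039
Stratum 2 (Rural): n = 468; a·d/n = 285·56/468 = 34.1026; b·c/n = 90·37/468 = 7.1154
OR_MH = (18.0670 + 34.1026) / (3.7039 + 7.1154) = 52.1696 / 10.8193 = 4.82190

4.82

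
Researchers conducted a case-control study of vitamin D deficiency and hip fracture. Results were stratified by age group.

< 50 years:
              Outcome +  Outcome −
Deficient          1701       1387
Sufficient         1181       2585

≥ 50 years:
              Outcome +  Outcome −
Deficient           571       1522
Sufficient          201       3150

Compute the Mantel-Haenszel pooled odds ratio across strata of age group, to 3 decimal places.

3.293

OR_MH = Σ(aᵢdᵢ/nᵢ) / Σ(bᵢcᵢ/nᵢ), where nᵢ is the stratum total.
Stratum 1 (< 50 years): n = 6854; a·d/n = 1701·2585/6854 = 641.5356; b·c/n = 1387·1181/6854 = 238.9914
Stratum 2 (≥ 50 years): n = 5444; a·d/n = 571·3150/5444 = 330.3913; b·c/n = 1522·201/5444 = 56.1943
OR_MH = (641.5356 + 330.3913) / (238.9914 + 56.1943) = 971.9269 / 295.1857 = 3.29259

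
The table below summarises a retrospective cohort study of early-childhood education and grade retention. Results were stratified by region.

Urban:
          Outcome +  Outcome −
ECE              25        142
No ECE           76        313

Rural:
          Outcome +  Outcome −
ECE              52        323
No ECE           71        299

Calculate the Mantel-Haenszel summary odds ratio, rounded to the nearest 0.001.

OR_MH = Σ(aᵢdᵢ/nᵢ) / Σ(bᵢcᵢ/nᵢ), where nᵢ is the stratum total.
Stratum 1 (Urban): n = 556; a·d/n = 25·313/556 = 14.0737; b·c/n = 142·76/556 = 19.4101
Stratum 2 (Rural): n = 745; a·d/n = 52·299/745 = 20.8698; b·c/n = 323·71/745 = 30.7826
OR_MH = (14.0737 + 20.8698) / (19.4101 + 30.7826) = 34.9435 / 50.1926 = 0.69619

0.696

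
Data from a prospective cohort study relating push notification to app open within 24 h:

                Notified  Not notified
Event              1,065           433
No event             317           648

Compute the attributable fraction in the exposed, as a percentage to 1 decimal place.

Reading the table with exposure as columns: a = 1065 (Notified, case), b = 317 (Notified, non-case), c = 433 (Not notified, case), d = 648.
Risk in exposed = 1065/1382 = 0.77062; risk in unexposed = 433/1081 = 0.40056.
RR = 0.77062/0.40056 = 1.92389
AR% = (RR − 1)/RR × 100 = (1.92389 − 1)/1.92389 × 100 = 48.0219%

48.0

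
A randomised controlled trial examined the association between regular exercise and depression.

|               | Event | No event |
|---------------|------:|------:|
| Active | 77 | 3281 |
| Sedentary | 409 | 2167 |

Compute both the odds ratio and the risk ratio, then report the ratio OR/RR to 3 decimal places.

Cells: a = 77, b = 3281, c = 409, d = 2167.
OR = (77·2167)/(3281·409) = 166859/1341929 = 0.12434
Risk in exposed = 77/3358 = 0.02293; risk in unexposed = 409/2576 = 0.15877; RR = 0.14442
OR/RR = 0.12434 / 0.14442 = 0.86097
The outcome is not rare, so the OR lies further from 1 than the RR.

0.861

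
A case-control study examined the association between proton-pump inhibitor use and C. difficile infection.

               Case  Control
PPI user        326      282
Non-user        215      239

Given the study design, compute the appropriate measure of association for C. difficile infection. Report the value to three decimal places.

1.285

Cells: a = 326, b = 282, c = 215, d = 239.
This is a case-control study: participants were sampled on outcome status, so risks in the source population cannot be estimated directly — relative risk is not valid here. The odds ratio is the appropriate measure.
OR = (a·d)/(b·c) = (326 × 239) / (282 × 215) = 77914 / 60630 = 1.28507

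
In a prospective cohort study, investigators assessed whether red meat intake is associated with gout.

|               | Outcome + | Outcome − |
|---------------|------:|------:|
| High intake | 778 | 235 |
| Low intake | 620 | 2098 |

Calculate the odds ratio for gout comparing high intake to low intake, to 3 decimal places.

11.203

Cells: a = 778, b = 235, c = 620, d = 2098.
OR = (a·d)/(b·c) = (778 × 2098) / (235 × 620) = 1632244 / 145700 = 11.20277
The odds of gout are about 11.20 times as high in the high intake group.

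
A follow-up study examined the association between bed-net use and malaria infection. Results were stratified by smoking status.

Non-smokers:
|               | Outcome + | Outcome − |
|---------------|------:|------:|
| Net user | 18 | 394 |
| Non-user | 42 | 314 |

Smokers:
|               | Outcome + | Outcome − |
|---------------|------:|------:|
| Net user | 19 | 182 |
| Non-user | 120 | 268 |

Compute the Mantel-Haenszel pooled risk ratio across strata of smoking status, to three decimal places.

0.329

RR_MH = Σ(aᵢ·n₀ᵢ/nᵢ) / Σ(cᵢ·n₁ᵢ/nᵢ), with n₁ᵢ = aᵢ+bᵢ (exposed), n₀ᵢ = cᵢ+dᵢ (unexposed), nᵢ = n₁ᵢ+n₀ᵢ.
Stratum 1 (Non-smokers): n₁ = 412, n₀ = 356, n = 768; a·n₀/n = 18·356/768 = 8.3438; c·n₁/n = 42·412/768 = 22.5312
Stratum 2 (Smokers): n₁ = 201, n₀ = 388, n = 589; a·n₀/n = 19·388/589 = 12.5161; c·n₁/n = 120·201/589 = 40.9508
RR_MH = (8.3438 + 12.5161) / (22.5312 + 40.9508) = 20.8599 / 63.4820 = 0.32860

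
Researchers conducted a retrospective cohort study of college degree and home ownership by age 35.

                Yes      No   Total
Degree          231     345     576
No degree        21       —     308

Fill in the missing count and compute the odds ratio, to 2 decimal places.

The missing cell is in the unexposed row: 308 − 21 = 287.
So a = 231, b = 345, c = 21, d = 287.
OR = (a·d)/(b·c) = (231 × 287) / (345 × 21) = 66297 / 7245 = 9.15072

9.15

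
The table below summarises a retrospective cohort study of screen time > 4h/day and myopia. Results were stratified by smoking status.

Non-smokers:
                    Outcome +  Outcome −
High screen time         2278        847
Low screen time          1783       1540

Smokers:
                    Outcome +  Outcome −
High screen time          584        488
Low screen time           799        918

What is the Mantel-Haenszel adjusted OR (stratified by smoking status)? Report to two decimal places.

1.97

OR_MH = Σ(aᵢdᵢ/nᵢ) / Σ(bᵢcᵢ/nᵢ), where nᵢ is the stratum total.
Stratum 1 (Non-smokers): n = 6448; a·d/n = 2278·1540/6448 = 544.0633; b·c/n = 847·1783/6448 = 234.2123
Stratum 2 (Smokers): n = 2789; a·d/n = 584·918/2789 = 192.2237; b·c/n = 488·799/2789 = 139.8035
OR_MH = (544.0633 + 192.2237) / (234.2123 + 139.8035) = 736.2870 / 374.0158 = 1.96860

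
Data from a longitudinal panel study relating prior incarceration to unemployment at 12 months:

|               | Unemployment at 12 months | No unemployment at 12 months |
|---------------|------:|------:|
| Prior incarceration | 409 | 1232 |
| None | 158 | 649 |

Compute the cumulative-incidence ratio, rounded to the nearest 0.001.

1.273

Cells: a = 409, b = 1232, c = 158, d = 649.
Risk in exposed = 409/1641 = 0.24924; risk in unexposed = 158/807 = 0.19579.
RR = 0.24924 / 0.19579 = 1.27301
The risk among the exposed is 1.27 times that among the unexposed.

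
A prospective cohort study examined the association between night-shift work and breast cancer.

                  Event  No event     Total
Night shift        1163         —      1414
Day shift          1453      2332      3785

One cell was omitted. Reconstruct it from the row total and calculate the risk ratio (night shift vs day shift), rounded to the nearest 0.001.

The missing cell is in the exposed row: 1414 − 1163 = 251.
So a = 1163, b = 251, c = 1453, d = 2332.
RR = [a/(a+b)] / [c/(c+d)] = (1163/1414) / (1453/3785) = 0.82249/0.38388 = 2.14255

2.143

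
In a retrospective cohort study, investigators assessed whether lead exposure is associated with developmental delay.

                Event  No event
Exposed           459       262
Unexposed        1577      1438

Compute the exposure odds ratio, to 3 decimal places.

Cells: a = 459, b = 262, c = 1577, d = 1438.
OR = (a·d)/(b·c) = (459 × 1438) / (262 × 1577) = 660042 / 413174 = 1.59749
The odds of developmental delay are about 1.60 times as high in the exposed group.

1.597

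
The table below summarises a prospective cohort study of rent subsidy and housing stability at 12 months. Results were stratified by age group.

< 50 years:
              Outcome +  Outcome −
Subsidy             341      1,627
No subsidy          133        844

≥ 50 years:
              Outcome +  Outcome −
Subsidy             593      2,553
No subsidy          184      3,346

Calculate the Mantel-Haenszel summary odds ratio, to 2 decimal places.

OR_MH = Σ(aᵢdᵢ/nᵢ) / Σ(bᵢcᵢ/nᵢ), where nᵢ is the stratum total.
Stratum 1 (< 50 years): n = 2945; a·d/n = 341·844/2945 = 97.7263; b·c/n = 1627·133/2945 = 73.4774
Stratum 2 (≥ 50 years): n = 6676; a·d/n = 593·3346/6676 = 297.2106; b·c/n = 2553·184/6676 = 70.3643
OR_MH = (97.7263 + 297.2106) / (73.4774 + 70.3643) = 394.9369 / 143.8417 = 2.74564

2.75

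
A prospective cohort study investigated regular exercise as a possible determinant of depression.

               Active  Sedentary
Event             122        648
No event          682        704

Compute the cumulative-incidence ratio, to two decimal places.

Reading the table with exposure as columns: a = 122 (Active, case), b = 682 (Active, non-case), c = 648 (Sedentary, case), d = 704.
Risk in exposed = 122/804 = 0.15174; risk in unexposed = 648/1352 = 0.47929.
RR = 0.15174 / 0.47929 = 0.31660
The risk is 68% lower among the exposed than among the unexposed.

0.32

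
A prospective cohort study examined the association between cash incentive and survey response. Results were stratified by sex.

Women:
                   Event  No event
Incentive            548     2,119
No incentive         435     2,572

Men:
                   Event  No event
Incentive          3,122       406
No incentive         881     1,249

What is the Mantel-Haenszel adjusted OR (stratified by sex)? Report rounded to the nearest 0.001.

4.155

OR_MH = Σ(aᵢdᵢ/nᵢ) / Σ(bᵢcᵢ/nᵢ), where nᵢ is the stratum total.
Stratum 1 (Women): n = 5674; a·d/n = 548·2572/5674 = 248.4061; b·c/n = 2119·435/5674 = 162.4542
Stratum 2 (Men): n = 5658; a·d/n = 3122·1249/5658 = 689.1796; b·c/n = 406·881/5658 = 63.2177
OR_MH = (248.4061 + 689.1796) / (162.4542 + 63.2177) = 937.5856 / 225.6719 = 4.15464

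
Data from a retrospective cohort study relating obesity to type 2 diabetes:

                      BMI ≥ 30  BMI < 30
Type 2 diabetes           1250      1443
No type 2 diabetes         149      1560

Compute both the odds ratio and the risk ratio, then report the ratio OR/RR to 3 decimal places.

Reading the table with exposure as columns: a = 1250 (BMI ≥ 30, case), b = 149 (BMI ≥ 30, non-case), c = 1443 (BMI < 30, case), d = 1560.
OR = (1250·1560)/(149·1443) = 1950000/215007 = 9.06947
Risk in exposed = 1250/1399 = 0.89350; risk in unexposed = 1443/3003 = 0.48052; RR = 1.85944
OR/RR = 9.06947 / 1.85944 = 4.87754
The outcome is not rare, so the OR lies further from 1 than the RR.

4.878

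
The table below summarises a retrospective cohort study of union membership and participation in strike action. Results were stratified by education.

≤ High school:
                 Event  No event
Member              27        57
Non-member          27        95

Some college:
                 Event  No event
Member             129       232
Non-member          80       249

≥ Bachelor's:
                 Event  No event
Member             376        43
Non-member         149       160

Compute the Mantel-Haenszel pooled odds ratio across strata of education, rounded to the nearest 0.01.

OR_MH = Σ(aᵢdᵢ/nᵢ) / Σ(bᵢcᵢ/nᵢ), where nᵢ is the stratum total.
Stratum 1 (≤ High school): n = 206; a·d/n = 27·95/206 = 12.4515; b·c/n = 57·27/206 = 7.4709
Stratum 2 (Some college): n = 690; a·d/n = 129·249/690 = 46.5522; b·c/n = 232·80/690 = 26.8986
Stratum 3 (≥ Bachelor's): n = 728; a·d/n = 376·160/728 = 82.6374; b·c/n = 43·149/728 = 8.8008
OR_MH = (12.4515 + 46.5522 + 82.6374) / (7.4709 + 26.8986 + 8.8008) = 141.6410 / 43.1702 = 3.28099

3.28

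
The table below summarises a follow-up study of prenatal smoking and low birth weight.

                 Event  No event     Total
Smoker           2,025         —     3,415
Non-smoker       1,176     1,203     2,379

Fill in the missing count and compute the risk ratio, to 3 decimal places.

1.200

The missing cell is in the exposed row: 3415 − 2025 = 1390.
So a = 2025, b = 1390, c = 1176, d = 1203.
RR = [a/(a+b)] / [c/(c+d)] = (2025/3415) / (1176/2379) = 0.59297/0.49433 = 1.19956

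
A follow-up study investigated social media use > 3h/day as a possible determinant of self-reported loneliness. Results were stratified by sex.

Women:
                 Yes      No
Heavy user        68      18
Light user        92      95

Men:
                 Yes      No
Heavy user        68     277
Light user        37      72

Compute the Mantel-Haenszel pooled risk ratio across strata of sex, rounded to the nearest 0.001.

RR_MH = Σ(aᵢ·n₀ᵢ/nᵢ) / Σ(cᵢ·n₁ᵢ/nᵢ), with n₁ᵢ = aᵢ+bᵢ (exposed), n₀ᵢ = cᵢ+dᵢ (unexposed), nᵢ = n₁ᵢ+n₀ᵢ.
Stratum 1 (Women): n₁ = 86, n₀ = 187, n = 273; a·n₀/n = 68·187/273 = 46.5788; c·n₁/n = 92·86/273 = 28.9817
Stratum 2 (Men): n₁ = 345, n₀ = 109, n = 454; a·n₀/n = 68·109/454 = 16.3260; c·n₁/n = 37·345/454 = 28.1167
RR_MH = (46.5788 + 16.3260) / (28.9817 + 28.1167) = 62.9047 / 57.0984 = 1.10169

1.102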